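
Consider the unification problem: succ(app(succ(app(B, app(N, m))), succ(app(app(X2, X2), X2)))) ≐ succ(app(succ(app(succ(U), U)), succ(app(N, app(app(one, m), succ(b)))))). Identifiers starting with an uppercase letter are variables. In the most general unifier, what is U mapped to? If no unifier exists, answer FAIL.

app(app(app(app(one, m), succ(b)), app(app(one, m), succ(b))), m)

Decompose succ/1: app(succ(app(B, app(N, m))), succ(app(app(X2, X2), X2))) ≐ app(succ(app(succ(U), U)), succ(app(N, app(app(one, m), succ(b))))).
Decompose app/2: succ(app(B, app(N, m))) ≐ succ(app(succ(U), U)),  succ(app(app(X2, X2), X2)) ≐ succ(app(N, app(app(one, m), succ(b)))).
Decompose succ/1: app(B, app(N, m)) ≐ app(succ(U), U).
Decompose app/2: B ≐ succ(U),  app(N, m) ≐ U.
Bind B := succ(U); no other remaining equation mentions B.
Bind U := app(N, m); no other remaining equation mentions U. Substituting into the earlier binding gives B := succ(app(N, m)).
Decompose succ/1: app(app(X2, X2), X2) ≐ app(N, app(app(one, m), succ(b))).
Decompose app/2: app(X2, X2) ≐ N,  X2 ≐ app(app(one, m), succ(b)).
Bind N := app(X2, X2); no other remaining equation mentions N. Substituting into the earlier bindings gives B := succ(app(app(X2, X2), m)), U := app(app(X2, X2), m).
Bind X2 := app(app(one, m), succ(b)). Substituting into the earlier bindings gives B := succ(app(app(app(app(one, m), succ(b)), app(app(one, m), succ(b))), m)), U := app(app(app(app(one, m), succ(b)), app(app(one, m), succ(b))), m), N := app(app(app(one, m), succ(b)), app(app(one, m), succ(b))).
MGU = { B -> succ(app(app(app(app(one, m), succ(b)), app(app(one, m), succ(b))), m)), U -> app(app(app(app(one, m), succ(b)), app(app(one, m), succ(b))), m), N -> app(app(app(one, m), succ(b)), app(app(one, m), succ(b))), X2 -> app(app(one, m), succ(b)) }, so U -> app(app(app(app(one, m), succ(b)), app(app(one, m), succ(b))), m).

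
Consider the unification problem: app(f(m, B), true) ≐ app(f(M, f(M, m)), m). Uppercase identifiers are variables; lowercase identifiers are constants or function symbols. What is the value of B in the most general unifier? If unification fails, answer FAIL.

FAIL

Decompose app/2: f(m, B) ≐ f(M, f(M, m)),  true ≐ m.
Decompose f/2: m ≐ M,  B ≐ f(M, m).
Bind M := m; substituting into the one remaining equation that mentions M gives: B ≐ f(m, m).
Bind B := f(m, m); no other remaining equation mentions B.
Clash: constants true and m differ; no unifier exists.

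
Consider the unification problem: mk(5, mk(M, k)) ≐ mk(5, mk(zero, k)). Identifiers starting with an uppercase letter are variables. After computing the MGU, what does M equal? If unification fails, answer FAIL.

zero

Decompose mk/2: 5 ≐ 5,  mk(M, k) ≐ mk(zero, k).
Delete trivial equation 5 ≐ 5.
Decompose mk/2: M ≐ zero,  k ≐ k.
Bind M := zero; no other remaining equation mentions M.
Delete trivial equation k ≐ k.
MGU = { M -> zero }, so M -> zero.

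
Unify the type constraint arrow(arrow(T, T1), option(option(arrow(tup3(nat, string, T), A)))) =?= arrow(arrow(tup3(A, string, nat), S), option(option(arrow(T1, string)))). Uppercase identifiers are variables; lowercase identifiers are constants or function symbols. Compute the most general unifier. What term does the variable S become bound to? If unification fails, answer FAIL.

tup3(nat, string, tup3(string, string, nat))

Decompose arrow/2: arrow(T, T1) =?= arrow(tup3(A, string, nat), S),  option(option(arrow(tup3(nat, string, T), A))) =?= option(option(arrow(T1, string))).
Decompose arrow/2: T =?= tup3(A, string, nat),  T1 =?= S.
Bind T := tup3(A, string, nat); substituting into the one remaining equation that mentions T gives: option(option(arrow(tup3(nat, string, tup3(A, string, nat)), A))) =?= option(option(arrow(T1, string))).
Bind T1 := S; substituting into the remaining equation gives: option(option(arrow(tup3(nat, string, tup3(A, string, nat)), A))) =?= option(option(arrow(S, string))).
Decompose option/1: option(arrow(tup3(nat, string, tup3(A, string, nat)), A)) =?= option(arrow(S, string)).
Decompose option/1: arrow(tup3(nat, string, tup3(A, string, nat)), A) =?= arrow(S, string).
Decompose arrow/2: tup3(nat, string, tup3(A, string, nat)) =?= S,  A =?= string.
Bind S := tup3(nat, string, tup3(A, string, nat)); no other remaining equation mentions S. Substituting into the earlier binding gives T1 := tup3(nat, string, tup3(A, string, nat)).
Bind A := string. Substituting into the earlier bindings gives T := tup3(string, string, nat), T1 := tup3(nat, string, tup3(string, string, nat)), S := tup3(nat, string, tup3(string, string, nat)).
MGU = { T := tup3(string, string, nat), T1 := tup3(nat, string, tup3(string, string, nat)), S := tup3(nat, string, tup3(string, string, nat)), A := string }, so S := tup3(nat, string, tup3(string, string, nat)).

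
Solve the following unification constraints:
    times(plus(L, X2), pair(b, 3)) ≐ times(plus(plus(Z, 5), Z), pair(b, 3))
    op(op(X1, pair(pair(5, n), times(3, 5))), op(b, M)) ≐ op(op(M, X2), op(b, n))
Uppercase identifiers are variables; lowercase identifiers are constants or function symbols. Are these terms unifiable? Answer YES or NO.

YES

Decompose times/2: plus(L, X2) ≐ plus(plus(Z, 5), Z),  pair(b, 3) ≐ pair(b, 3).
Decompose plus/2: L ≐ plus(Z, 5),  X2 ≐ Z.
Bind L := plus(Z, 5); no other remaining equation mentions L.
Bind X2 := Z; substituting into the one remaining equation that mentions X2 gives: op(op(X1, pair(pair(5, n), times(3, 5))), op(b, M)) ≐ op(op(M, Z), op(b, n)).
Delete trivial equation pair(b, 3) ≐ pair(b, 3).
Decompose op/2: op(X1, pair(pair(5, n), times(3, 5))) ≐ op(M, Z),  op(b, M) ≐ op(b, n).
Decompose op/2: X1 ≐ M,  pair(pair(5, n), times(3, 5)) ≐ Z.
Bind X1 := M; no other remaining equation mentions X1.
Bind Z := pair(pair(5, n), times(3, 5)); no other remaining equation mentions Z. Substituting into the earlier bindings gives L := plus(pair(pair(5, n), times(3, 5)), 5), X2 := pair(pair(5, n), times(3, 5)).
Decompose op/2: b ≐ b,  M ≐ n.
Delete trivial equation b ≐ b.
Bind M := n. Substituting into the earlier binding gives X1 := n.
No equations remain and no clash or occurs-check failure arose, so a unifier exists.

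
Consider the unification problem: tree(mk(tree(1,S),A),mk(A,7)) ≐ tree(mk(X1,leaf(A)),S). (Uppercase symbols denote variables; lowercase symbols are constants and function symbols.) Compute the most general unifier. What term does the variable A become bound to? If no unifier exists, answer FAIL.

Decompose tree/2: mk(tree(1,S),A) ≐ mk(X1,leaf(A)),  mk(A,7) ≐ S.
Decompose mk/2: tree(1,S) ≐ X1,  A ≐ leaf(A).
Bind X1 := tree(1,S); no other remaining equation mentions X1.
Occurs check fails: A occurs in leaf(A); the equation A ≐ leaf(A) has no finite solution.

FAIL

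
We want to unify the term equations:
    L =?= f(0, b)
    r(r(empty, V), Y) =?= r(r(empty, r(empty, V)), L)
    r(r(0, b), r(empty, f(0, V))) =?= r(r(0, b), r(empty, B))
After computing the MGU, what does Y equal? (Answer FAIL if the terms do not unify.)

Bind L := f(0, b); substituting into the one remaining equation that mentions L gives: r(r(empty, V), Y) =?= r(r(empty, r(empty, V)), f(0, b)).
Decompose r/2: r(empty, V) =?= r(empty, r(empty, V)),  Y =?= f(0, b).
Decompose r/2: empty =?= empty,  V =?= r(empty, V).
Delete trivial equation empty =?= empty.
Occurs check fails: V occurs in r(empty, V); the equation V =?= r(empty, V) has no finite solution.

FAIL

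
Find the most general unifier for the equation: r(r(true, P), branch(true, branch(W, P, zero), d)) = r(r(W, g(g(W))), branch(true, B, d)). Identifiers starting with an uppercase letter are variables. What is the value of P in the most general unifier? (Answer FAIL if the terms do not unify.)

Decompose r/2: r(true, P) = r(W, g(g(W))),  branch(true, branch(W, P, zero), d) = branch(true, B, d).
Decompose r/2: true = W,  P = g(g(W)).
Bind W := true; substituting into the remaining equations gives: P = g(g(true)),  branch(true, branch(true, P, zero), d) = branch(true, B, d).
Bind P := g(g(true)); substituting into the remaining equation gives: branch(true, branch(true, g(g(true)), zero), d) = branch(true, B, d).
Decompose branch/3: true = true,  branch(true, g(g(true)), zero) = B,  d = d.
Delete trivial equation true = true.
Bind B := branch(true, g(g(true)), zero); no other remaining equation mentions B.
Delete trivial equation d = d.
MGU = { W -> true, P -> g(g(true)), B -> branch(true, g(g(true)), zero) }, so P -> g(g(true)).

g(g(true))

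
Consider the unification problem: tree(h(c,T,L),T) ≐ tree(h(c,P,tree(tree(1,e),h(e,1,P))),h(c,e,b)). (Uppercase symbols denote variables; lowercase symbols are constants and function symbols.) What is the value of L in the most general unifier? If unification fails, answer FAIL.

Decompose tree/2: h(c,T,L) ≐ h(c,P,tree(tree(1,e),h(e,1,P))),  T ≐ h(c,e,b).
Decompose h/3: c ≐ c,  T ≐ P,  L ≐ tree(tree(1,e),h(e,1,P)).
Delete trivial equation c ≐ c.
Bind T := P; substituting into the one remaining equation that mentions T gives: P ≐ h(c,e,b).
Bind L := tree(tree(1,e),h(e,1,P)); no other remaining equation mentions L.
Bind P := h(c,e,b). Substituting into the earlier bindings gives T := h(c,e,b), L := tree(tree(1,e),h(e,1,h(c,e,b))).
MGU = { T ↦ h(c,e,b), L ↦ tree(tree(1,e),h(e,1,h(c,e,b))), P ↦ h(c,e,b) }, so L ↦ tree(tree(1,e),h(e,1,h(c,e,b))).

tree(tree(1,e),h(e,1,h(c,e,b)))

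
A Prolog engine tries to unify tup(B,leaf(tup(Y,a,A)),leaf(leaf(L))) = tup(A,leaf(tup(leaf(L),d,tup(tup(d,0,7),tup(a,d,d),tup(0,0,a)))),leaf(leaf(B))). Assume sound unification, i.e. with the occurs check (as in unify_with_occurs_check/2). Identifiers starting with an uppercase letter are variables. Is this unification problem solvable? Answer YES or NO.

Decompose tup/3: B = A,  leaf(tup(Y,a,A)) = leaf(tup(leaf(L),d,tup(tup(d,0,7),tup(a,d,d),tup(0,0,a)))),  leaf(leaf(L)) = leaf(leaf(B)).
Bind B := A; substituting into the one remaining equation that mentions B gives: leaf(leaf(L)) = leaf(leaf(A)).
Decompose leaf/1: tup(Y,a,A) = tup(leaf(L),d,tup(tup(d,0,7),tup(a,d,d),tup(0,0,a))).
Decompose tup/3: Y = leaf(L),  a = d,  A = tup(tup(d,0,7),tup(a,d,d),tup(0,0,a)).
Bind Y := leaf(L); no other remaining equation mentions Y.
Clash: constants a and d differ; no unifier exists.

NO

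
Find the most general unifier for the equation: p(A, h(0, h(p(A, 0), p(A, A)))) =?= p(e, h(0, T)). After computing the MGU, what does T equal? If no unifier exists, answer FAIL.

Decompose p/2: A =?= e,  h(0, h(p(A, 0), p(A, A))) =?= h(0, T).
Bind A := e; substituting into the remaining equation gives: h(0, h(p(e, 0), p(e, e))) =?= h(0, T).
Decompose h/2: 0 =?= 0,  h(p(e, 0), p(e, e)) =?= T.
Delete trivial equation 0 =?= 0.
Bind T := h(p(e, 0), p(e, e)).
MGU = { A := e, T := h(p(e, 0), p(e, e)) }, so T := h(p(e, 0), p(e, e)).

h(p(e, 0), p(e, e))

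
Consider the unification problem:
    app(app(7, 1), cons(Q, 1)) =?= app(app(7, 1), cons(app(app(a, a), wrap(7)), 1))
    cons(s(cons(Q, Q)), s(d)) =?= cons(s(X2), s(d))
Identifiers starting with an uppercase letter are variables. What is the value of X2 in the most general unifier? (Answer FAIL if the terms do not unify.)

cons(app(app(a, a), wrap(7)), app(app(a, a), wrap(7)))

Decompose app/2: app(7, 1) =?= app(7, 1),  cons(Q, 1) =?= cons(app(app(a, a), wrap(7)), 1).
Delete trivial equation app(7, 1) =?= app(7, 1).
Decompose cons/2: Q =?= app(app(a, a), wrap(7)),  1 =?= 1.
Bind Q := app(app(a, a), wrap(7)); substituting into the one remaining equation that mentions Q gives: cons(s(cons(app(app(a, a), wrap(7)), app(app(a, a), wrap(7)))), s(d)) =?= cons(s(X2), s(d)).
Delete trivial equation 1 =?= 1.
Decompose cons/2: s(cons(app(app(a, a), wrap(7)), app(app(a, a), wrap(7)))) =?= s(X2),  s(d) =?= s(d).
Decompose s/1: cons(app(app(a, a), wrap(7)), app(app(a, a), wrap(7))) =?= X2.
Bind X2 := cons(app(app(a, a), wrap(7)), app(app(a, a), wrap(7))); no other remaining equation mentions X2.
Delete trivial equation s(d) =?= s(d).
MGU = { Q := app(app(a, a), wrap(7)), X2 := cons(app(app(a, a), wrap(7)), app(app(a, a), wrap(7))) }, so X2 := cons(app(app(a, a), wrap(7)), app(app(a, a), wrap(7))).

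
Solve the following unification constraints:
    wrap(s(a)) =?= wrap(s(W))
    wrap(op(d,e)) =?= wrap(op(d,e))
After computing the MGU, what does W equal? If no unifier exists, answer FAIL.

Decompose wrap/1: s(a) =?= s(W).
Decompose s/1: a =?= W.
Bind W := a; no other remaining equation mentions W.
Delete trivial equation wrap(op(d,e)) =?= wrap(op(d,e)).
MGU = { W := a }, so W := a.

a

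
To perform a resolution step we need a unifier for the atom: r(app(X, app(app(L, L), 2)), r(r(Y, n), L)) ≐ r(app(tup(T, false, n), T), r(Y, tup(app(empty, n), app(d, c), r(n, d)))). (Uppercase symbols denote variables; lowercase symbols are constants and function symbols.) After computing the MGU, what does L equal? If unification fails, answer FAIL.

FAIL

Decompose r/2: app(X, app(app(L, L), 2)) ≐ app(tup(T, false, n), T),  r(r(Y, n), L) ≐ r(Y, tup(app(empty, n), app(d, c), r(n, d))).
Decompose app/2: X ≐ tup(T, false, n),  app(app(L, L), 2) ≐ T.
Bind X := tup(T, false, n); no other remaining equation mentions X.
Bind T := app(app(L, L), 2); no other remaining equation mentions T. Substituting into the earlier binding gives X := tup(app(app(L, L), 2), false, n).
Decompose r/2: r(Y, n) ≐ Y,  L ≐ tup(app(empty, n), app(d, c), r(n, d)).
Occurs check fails: Y occurs in r(Y, n); the equation Y ≐ r(Y, n) has no finite solution.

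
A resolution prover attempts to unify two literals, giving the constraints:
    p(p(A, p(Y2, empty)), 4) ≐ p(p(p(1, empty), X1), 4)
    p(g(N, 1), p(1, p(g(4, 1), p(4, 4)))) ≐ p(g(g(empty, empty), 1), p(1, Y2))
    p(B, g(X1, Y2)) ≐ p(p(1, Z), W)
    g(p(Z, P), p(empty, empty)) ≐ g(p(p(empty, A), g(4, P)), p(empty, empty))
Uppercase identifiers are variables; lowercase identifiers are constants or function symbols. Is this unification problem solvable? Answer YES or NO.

Decompose p/2: p(A, p(Y2, empty)) ≐ p(p(1, empty), X1),  4 ≐ 4.
Decompose p/2: A ≐ p(1, empty),  p(Y2, empty) ≐ X1.
Bind A := p(1, empty); substituting into the one remaining equation that mentions A gives: g(p(Z, P), p(empty, empty)) ≐ g(p(p(empty, p(1, empty)), g(4, P)), p(empty, empty)).
Bind X1 := p(Y2, empty); substituting into the one remaining equation that mentions X1 gives: p(B, g(p(Y2, empty), Y2)) ≐ p(p(1, Z), W).
Delete trivial equation 4 ≐ 4.
Decompose p/2: g(N, 1) ≐ g(g(empty, empty), 1),  p(1, p(g(4, 1), p(4, 4))) ≐ p(1, Y2).
Decompose g/2: N ≐ g(empty, empty),  1 ≐ 1.
Bind N := g(empty, empty); no other remaining equation mentions N.
Delete trivial equation 1 ≐ 1.
Decompose p/2: 1 ≐ 1,  p(g(4, 1), p(4, 4)) ≐ Y2.
Delete trivial equation 1 ≐ 1.
Bind Y2 := p(g(4, 1), p(4, 4)); substituting into the one remaining equation that mentions Y2 gives: p(B, g(p(p(g(4, 1), p(4, 4)), empty), p(g(4, 1), p(4, 4)))) ≐ p(p(1, Z), W). Substituting into the earlier binding gives X1 := p(p(g(4, 1), p(4, 4)), empty).
Decompose p/2: B ≐ p(1, Z),  g(p(p(g(4, 1), p(4, 4)), empty), p(g(4, 1), p(4, 4))) ≐ W.
Bind B := p(1, Z); no other remaining equation mentions B.
Bind W := g(p(p(g(4, 1), p(4, 4)), empty), p(g(4, 1), p(4, 4))); no other remaining equation mentions W.
Decompose g/2: p(Z, P) ≐ p(p(empty, p(1, empty)), g(4, P)),  p(empty, empty) ≐ p(empty, empty).
Decompose p/2: Z ≐ p(empty, p(1, empty)),  P ≐ g(4, P).
Bind Z := p(empty, p(1, empty)); no other remaining equation mentions Z. Substituting into the earlier binding gives B := p(1, p(empty, p(1, empty))).
Occurs check fails: P occurs in g(4, P); the equation P ≐ g(4, P) has no finite solution.

NO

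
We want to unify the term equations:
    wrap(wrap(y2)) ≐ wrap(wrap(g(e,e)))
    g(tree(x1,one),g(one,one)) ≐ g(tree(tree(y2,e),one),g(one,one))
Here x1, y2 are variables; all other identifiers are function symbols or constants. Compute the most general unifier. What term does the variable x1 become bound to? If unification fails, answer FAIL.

tree(g(e,e),e)

Decompose wrap/1: wrap(y2) ≐ wrap(g(e,e)).
Decompose wrap/1: y2 ≐ g(e,e).
Bind y2 := g(e,e); substituting into the remaining equation gives: g(tree(x1,one),g(one,one)) ≐ g(tree(tree(g(e,e),e),one),g(one,one)).
Decompose g/2: tree(x1,one) ≐ tree(tree(g(e,e),e),one),  g(one,one) ≐ g(one,one).
Decompose tree/2: x1 ≐ tree(g(e,e),e),  one ≐ one.
Bind x1 := tree(g(e,e),e); no other remaining equation mentions x1.
Delete trivial equation one ≐ one.
Delete trivial equation g(one,one) ≐ g(one,one).
MGU = { y2 -> g(e,e), x1 -> tree(g(e,e),e) }, so x1 -> tree(g(e,e),e).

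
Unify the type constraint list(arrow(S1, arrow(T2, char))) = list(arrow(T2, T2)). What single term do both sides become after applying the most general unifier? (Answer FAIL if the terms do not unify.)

FAIL

Decompose list/1: arrow(S1, arrow(T2, char)) = arrow(T2, T2).
Decompose arrow/2: S1 = T2,  arrow(T2, char) = T2.
Bind S1 := T2; no other remaining equation mentions S1.
Occurs check fails: T2 occurs in arrow(T2, char); the equation T2 = arrow(T2, char) has no finite solution.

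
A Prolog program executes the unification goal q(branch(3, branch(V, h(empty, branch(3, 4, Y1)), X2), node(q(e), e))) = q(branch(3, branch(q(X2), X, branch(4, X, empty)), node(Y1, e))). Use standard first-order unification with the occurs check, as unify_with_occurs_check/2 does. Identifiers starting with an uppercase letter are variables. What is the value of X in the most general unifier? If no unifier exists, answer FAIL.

h(empty, branch(3, 4, q(e)))

Decompose q/1: branch(3, branch(V, h(empty, branch(3, 4, Y1)), X2), node(q(e), e)) = branch(3, branch(q(X2), X, branch(4, X, empty)), node(Y1, e)).
Decompose branch/3: 3 = 3,  branch(V, h(empty, branch(3, 4, Y1)), X2) = branch(q(X2), X, branch(4, X, empty)),  node(q(e), e) = node(Y1, e).
Delete trivial equation 3 = 3.
Decompose branch/3: V = q(X2),  h(empty, branch(3, 4, Y1)) = X,  X2 = branch(4, X, empty).
Bind V := q(X2); no other remaining equation mentions V.
Bind X := h(empty, branch(3, 4, Y1)); substituting into the one remaining equation that mentions X gives: X2 = branch(4, h(empty, branch(3, 4, Y1)), empty).
Bind X2 := branch(4, h(empty, branch(3, 4, Y1)), empty); no other remaining equation mentions X2. Substituting into the earlier binding gives V := q(branch(4, h(empty, branch(3, 4, Y1)), empty)).
Decompose node/2: q(e) = Y1,  e = e.
Bind Y1 := q(e); no other remaining equation mentions Y1. Substituting into the earlier bindings gives V := q(branch(4, h(empty, branch(3, 4, q(e))), empty)), X := h(empty, branch(3, 4, q(e))), X2 := branch(4, h(empty, branch(3, 4, q(e))), empty).
Delete trivial equation e = e.
MGU = { V ↦ q(branch(4, h(empty, branch(3, 4, q(e))), empty)), X ↦ h(empty, branch(3, 4, q(e))), X2 ↦ branch(4, h(empty, branch(3, 4, q(e))), empty), Y1 ↦ q(e) }, so X ↦ h(empty, branch(3, 4, q(e))).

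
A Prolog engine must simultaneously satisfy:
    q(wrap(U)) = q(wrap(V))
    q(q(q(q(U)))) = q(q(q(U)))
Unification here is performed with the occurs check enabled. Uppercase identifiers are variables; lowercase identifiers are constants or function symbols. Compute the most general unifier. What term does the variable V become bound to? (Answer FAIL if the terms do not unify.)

Decompose q/1: wrap(U) = wrap(V).
Decompose wrap/1: U = V.
Bind U := V; substituting into the remaining equation gives: q(q(q(q(V)))) = q(q(q(V))).
Decompose q/1: q(q(q(V))) = q(q(V)).
Decompose q/1: q(q(V)) = q(V).
Decompose q/1: q(V) = V.
Occurs check fails: V occurs in q(V); the equation V = q(V) has no finite solution.

FAIL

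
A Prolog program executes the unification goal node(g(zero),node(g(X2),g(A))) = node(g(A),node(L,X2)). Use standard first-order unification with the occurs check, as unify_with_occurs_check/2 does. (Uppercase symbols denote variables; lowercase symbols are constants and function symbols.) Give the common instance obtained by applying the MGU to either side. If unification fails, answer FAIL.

node(g(zero),node(g(g(zero)),g(zero)))

Decompose node/2: g(zero) = g(A),  node(g(X2),g(A)) = node(L,X2).
Decompose g/1: zero = A.
Bind A := zero; substituting into the remaining equation gives: node(g(X2),g(zero)) = node(L,X2).
Decompose node/2: g(X2) = L,  g(zero) = X2.
Bind L := g(X2); no other remaining equation mentions L.
Bind X2 := g(zero). Substituting into the earlier binding gives L := g(g(zero)).
Applying the MGU to either side gives node(g(zero),node(g(g(zero)),g(zero))).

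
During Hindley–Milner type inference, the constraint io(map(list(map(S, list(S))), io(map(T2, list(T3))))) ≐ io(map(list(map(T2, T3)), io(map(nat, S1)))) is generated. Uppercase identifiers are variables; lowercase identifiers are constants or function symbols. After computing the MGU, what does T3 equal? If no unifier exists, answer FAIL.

Decompose io/1: map(list(map(S, list(S))), io(map(T2, list(T3)))) ≐ map(list(map(T2, T3)), io(map(nat, S1))).
Decompose map/2: list(map(S, list(S))) ≐ list(map(T2, T3)),  io(map(T2, list(T3))) ≐ io(map(nat, S1)).
Decompose list/1: map(S, list(S)) ≐ map(T2, T3).
Decompose map/2: S ≐ T2,  list(S) ≐ T3.
Bind S := T2; substituting into the one remaining equation that mentions S gives: list(T2) ≐ T3.
Bind T3 := list(T2); substituting into the remaining equation gives: io(map(T2, list(list(T2)))) ≐ io(map(nat, S1)).
Decompose io/1: map(T2, list(list(T2))) ≐ map(nat, S1).
Decompose map/2: T2 ≐ nat,  list(list(T2)) ≐ S1.
Bind T2 := nat; substituting into the remaining equation gives: list(list(nat)) ≐ S1. Substituting into the earlier bindings gives S := nat, T3 := list(nat).
Bind S1 := list(list(nat)).
MGU = { S ↦ nat, T3 ↦ list(nat), T2 ↦ nat, S1 ↦ list(list(nat)) }, so T3 ↦ list(nat).

list(nat)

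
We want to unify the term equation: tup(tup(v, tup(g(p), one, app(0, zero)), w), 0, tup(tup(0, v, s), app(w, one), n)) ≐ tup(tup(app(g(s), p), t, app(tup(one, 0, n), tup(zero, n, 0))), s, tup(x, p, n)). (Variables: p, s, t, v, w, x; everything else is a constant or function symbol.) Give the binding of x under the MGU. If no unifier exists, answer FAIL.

Decompose tup/3: tup(v, tup(g(p), one, app(0, zero)), w) ≐ tup(app(g(s), p), t, app(tup(one, 0, n), tup(zero, n, 0))),  0 ≐ s,  tup(tup(0, v, s), app(w, one), n) ≐ tup(x, p, n).
Decompose tup/3: v ≐ app(g(s), p),  tup(g(p), one, app(0, zero)) ≐ t,  w ≐ app(tup(one, 0, n), tup(zero, n, 0)).
Bind v := app(g(s), p); substituting into the one remaining equation that mentions v gives: tup(tup(0, app(g(s), p), s), app(w, one), n) ≐ tup(x, p, n).
Bind t := tup(g(p), one, app(0, zero)); no other remaining equation mentions t.
Bind w := app(tup(one, 0, n), tup(zero, n, 0)); substituting into the one remaining equation that mentions w gives: tup(tup(0, app(g(s), p), s), app(app(tup(one, 0, n), tup(zero, n, 0)), one), n) ≐ tup(x, p, n).
Bind s := 0; substituting into the remaining equation gives: tup(tup(0, app(g(0), p), 0), app(app(tup(one, 0, n), tup(zero, n, 0)), one), n) ≐ tup(x, p, n). Substituting into the earlier binding gives v := app(g(0), p).
Decompose tup/3: tup(0, app(g(0), p), 0) ≐ x,  app(app(tup(one, 0, n), tup(zero, n, 0)), one) ≐ p,  n ≐ n.
Bind x := tup(0, app(g(0), p), 0); no other remaining equation mentions x.
Bind p := app(app(tup(one, 0, n), tup(zero, n, 0)), one); no other remaining equation mentions p. Substituting into the earlier bindings gives v := app(g(0), app(app(tup(one, 0, n), tup(zero, n, 0)), one)), t := tup(g(app(app(tup(one, 0, n), tup(zero, n, 0)), one)), one, app(0, zero)), x := tup(0, app(g(0), app(app(tup(one, 0, n), tup(zero, n, 0)), one)), 0).
Delete trivial equation n ≐ n.
MGU = { v -> app(g(0), app(app(tup(one, 0, n), tup(zero, n, 0)), one)), t -> tup(g(app(app(tup(one, 0, n), tup(zero, n, 0)), one)), one, app(0, zero)), w -> app(tup(one, 0, n), tup(zero, n, 0)), s -> 0, x -> tup(0, app(g(0), app(app(tup(one, 0, n), tup(zero, n, 0)), one)), 0), p -> app(app(tup(one, 0, n), tup(zero, n, 0)), one) }, so x -> tup(0, app(g(0), app(app(tup(one, 0, n), tup(zero, n, 0)), one)), 0).

tup(0, app(g(0), app(app(tup(one, 0, n), tup(zero, n, 0)), one)), 0)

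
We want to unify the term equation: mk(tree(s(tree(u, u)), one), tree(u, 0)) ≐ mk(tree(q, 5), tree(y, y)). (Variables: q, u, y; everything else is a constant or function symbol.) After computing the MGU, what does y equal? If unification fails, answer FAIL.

Decompose mk/2: tree(s(tree(u, u)), one) ≐ tree(q, 5),  tree(u, 0) ≐ tree(y, y).
Decompose tree/2: s(tree(u, u)) ≐ q,  one ≐ 5.
Bind q := s(tree(u, u)); no other remaining equation mentions q.
Clash: constants one and 5 differ; no unifier exists.

FAIL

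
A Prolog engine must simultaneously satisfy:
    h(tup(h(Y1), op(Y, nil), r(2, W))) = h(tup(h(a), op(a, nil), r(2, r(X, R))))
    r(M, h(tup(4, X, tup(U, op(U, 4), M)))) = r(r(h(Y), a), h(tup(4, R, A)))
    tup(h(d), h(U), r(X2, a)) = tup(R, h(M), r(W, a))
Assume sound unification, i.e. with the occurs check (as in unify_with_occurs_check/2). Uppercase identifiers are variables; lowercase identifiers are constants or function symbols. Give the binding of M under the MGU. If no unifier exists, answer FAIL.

r(h(a), a)

Decompose h/1: tup(h(Y1), op(Y, nil), r(2, W)) = tup(h(a), op(a, nil), r(2, r(X, R))).
Decompose tup/3: h(Y1) = h(a),  op(Y, nil) = op(a, nil),  r(2, W) = r(2, r(X, R)).
Decompose h/1: Y1 = a.
Bind Y1 := a; no other remaining equation mentions Y1.
Decompose op/2: Y = a,  nil = nil.
Bind Y := a; substituting into the one remaining equation that mentions Y gives: r(M, h(tup(4, X, tup(U, op(U, 4), M)))) = r(r(h(a), a), h(tup(4, R, A))).
Delete trivial equation nil = nil.
Decompose r/2: 2 = 2,  W = r(X, R).
Delete trivial equation 2 = 2.
Bind W := r(X, R); substituting into the one remaining equation that mentions W gives: tup(h(d), h(U), r(X2, a)) = tup(R, h(M), r(r(X, R), a)).
Decompose r/2: M = r(h(a), a),  h(tup(4, X, tup(U, op(U, 4), M))) = h(tup(4, R, A)).
Bind M := r(h(a), a); substituting into the remaining equations gives: h(tup(4, X, tup(U, op(U, 4), r(h(a), a)))) = h(tup(4, R, A)),  tup(h(d), h(U), r(X2, a)) = tup(R, h(r(h(a), a)), r(r(X, R), a)).
Decompose h/1: tup(4, X, tup(U, op(U, 4), r(h(a), a))) = tup(4, R, A).
Decompose tup/3: 4 = 4,  X = R,  tup(U, op(U, 4), r(h(a), a)) = A.
Delete trivial equation 4 = 4.
Bind X := R; substituting into the one remaining equation that mentions X gives: tup(h(d), h(U), r(X2, a)) = tup(R, h(r(h(a), a)), r(r(R, R), a)). Substituting into the earlier binding gives W := r(R, R).
Bind A := tup(U, op(U, 4), r(h(a), a)); no other remaining equation mentions A.
Decompose tup/3: h(d) = R,  h(U) = h(r(h(a), a)),  r(X2, a) = r(r(R, R), a).
Bind R := h(d); substituting into the one remaining equation that mentions R gives: r(X2, a) = r(r(h(d), h(d)), a). Substituting into the earlier bindings gives W := r(h(d), h(d)), X := h(d).
Decompose h/1: U = r(h(a), a).
Bind U := r(h(a), a); no other remaining equation mentions U. Substituting into the earlier binding gives A := tup(r(h(a), a), op(r(h(a), a), 4), r(h(a), a)).
Decompose r/2: X2 = r(h(d), h(d)),  a = a.
Bind X2 := r(h(d), h(d)); no other remaining equation mentions X2.
Delete trivial equation a = a.
MGU = { Y1 -> a, Y -> a, W -> r(h(d), h(d)), M -> r(h(a), a), X -> h(d), A -> tup(r(h(a), a), op(r(h(a), a), 4), r(h(a), a)), R -> h(d), U -> r(h(a), a), X2 -> r(h(d), h(d)) }, so M -> r(h(a), a).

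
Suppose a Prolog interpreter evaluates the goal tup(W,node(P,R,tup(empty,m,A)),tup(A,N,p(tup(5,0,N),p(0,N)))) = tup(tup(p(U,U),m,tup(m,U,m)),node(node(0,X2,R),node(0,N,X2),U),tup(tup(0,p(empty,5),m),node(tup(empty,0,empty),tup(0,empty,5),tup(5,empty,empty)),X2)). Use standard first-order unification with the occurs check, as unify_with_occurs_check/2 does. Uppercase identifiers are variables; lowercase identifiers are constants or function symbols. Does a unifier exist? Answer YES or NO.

YES

Decompose tup/3: W = tup(p(U,U),m,tup(m,U,m)),  node(P,R,tup(empty,m,A)) = node(node(0,X2,R),node(0,N,X2),U),  tup(A,N,p(tup(5,0,N),p(0,N))) = tup(tup(0,p(empty,5),m),node(tup(empty,0,empty),tup(0,empty,5),tup(5,empty,empty)),X2).
Bind W := tup(p(U,U),m,tup(m,U,m)); no other remaining equation mentions W.
Decompose node/3: P = node(0,X2,R),  R = node(0,N,X2),  tup(empty,m,A) = U.
Bind P := node(0,X2,R); no other remaining equation mentions P.
Bind R := node(0,N,X2); no other remaining equation mentions R. Substituting into the earlier binding gives P := node(0,X2,node(0,N,X2)).
Bind U := tup(empty,m,A); no other remaining equation mentions U. Substituting into the earlier binding gives W := tup(p(tup(empty,m,A),tup(empty,m,A)),m,tup(m,tup(empty,m,A),m)).
Decompose tup/3: A = tup(0,p(empty,5),m),  N = node(tup(empty,0,empty),tup(0,empty,5),tup(5,empty,empty)),  p(tup(5,0,N),p(0,N)) = X2.
Bind A := tup(0,p(empty,5),m); no other remaining equation mentions A. Substituting into the earlier bindings gives W := tup(p(tup(empty,m,tup(0,p(empty,5),m)),tup(empty,m,tup(0,p(empty,5),m))),m,tup(m,tup(empty,m,tup(0,p(empty,5),m)),m)), U := tup(empty,m,tup(0,p(empty,5),m)).
Bind N := node(tup(empty,0,empty),tup(0,empty,5),tup(5,empty,empty)); substituting into the remaining equation gives: p(tup(5,0,node(tup(empty,0,empty),tup(0,empty,5),tup(5,empty,empty))),p(0,node(tup(empty,0,empty),tup(0,empty,5),tup(5,empty,empty)))) = X2. Substituting into the earlier bindings gives P := node(0,X2,node(0,node(tup(empty,0,empty),tup(0,empty,5),tup(5,empty,empty)),X2)), R := node(0,node(tup(empty,0,empty),tup(0,empty,5),tup(5,empty,empty)),X2).
Bind X2 := p(tup(5,0,node(tup(empty,0,empty),tup(0,empty,5),tup(5,empty,empty))),p(0,node(tup(empty,0,empty),tup(0,empty,5),tup(5,empty,empty)))). Substituting into the earlier bindings gives P := node(0,p(tup(5,0,node(tup(empty,0,empty),tup(0,empty,5),tup(5,empty,empty))),p(0,node(tup(empty,0,empty),tup(0,empty,5),tup(5,empty,empty)))),node(0,node(tup(empty,0,empty),tup(0,empty,5),tup(5,empty,empty)),p(tup(5,0,node(tup(empty,0,empty),tup(0,empty,5),tup(5,empty,empty))),p(0,node(tup(empty,0,empty),tup(0,empty,5),tup(5,empty,empty)))))), R := node(0,node(tup(empty,0,empty),tup(0,empty,5),tup(5,empty,empty)),p(tup(5,0,node(tup(empty,0,empty),tup(0,empty,5),tup(5,empty,empty))),p(0,node(tup(empty,0,empty),tup(0,empty,5),tup(5,empty,empty))))).
No equations remain and no clash or occurs-check failure arose, so a unifier exists.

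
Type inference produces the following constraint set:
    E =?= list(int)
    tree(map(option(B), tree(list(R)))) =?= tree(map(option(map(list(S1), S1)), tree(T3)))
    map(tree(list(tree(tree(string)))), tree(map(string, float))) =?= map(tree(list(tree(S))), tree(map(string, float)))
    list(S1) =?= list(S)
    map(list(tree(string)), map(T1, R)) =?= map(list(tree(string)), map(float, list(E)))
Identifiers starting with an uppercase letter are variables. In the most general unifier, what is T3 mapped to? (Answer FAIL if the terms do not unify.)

Bind E := list(int); substituting into the one remaining equation that mentions E gives: map(list(tree(string)), map(T1, R)) =?= map(list(tree(string)), map(float, list(list(int)))).
Decompose tree/1: map(option(B), tree(list(R))) =?= map(option(map(list(S1), S1)), tree(T3)).
Decompose map/2: option(B) =?= option(map(list(S1), S1)),  tree(list(R)) =?= tree(T3).
Decompose option/1: B =?= map(list(S1), S1).
Bind B := map(list(S1), S1); no other remaining equation mentions B.
Decompose tree/1: list(R) =?= T3.
Bind T3 := list(R); no other remaining equation mentions T3.
Decompose map/2: tree(list(tree(tree(string)))) =?= tree(list(tree(S))),  tree(map(string, float)) =?= tree(map(string, float)).
Decompose tree/1: list(tree(tree(string))) =?= list(tree(S)).
Decompose list/1: tree(tree(string)) =?= tree(S).
Decompose tree/1: tree(string) =?= S.
Bind S := tree(string); substituting into the one remaining equation that mentions S gives: list(S1) =?= list(tree(string)).
Delete trivial equation tree(map(string, float)) =?= tree(map(string, float)).
Decompose list/1: S1 =?= tree(string).
Bind S1 := tree(string); no other remaining equation mentions S1. Substituting into the earlier binding gives B := map(list(tree(string)), tree(string)).
Decompose map/2: list(tree(string)) =?= list(tree(string)),  map(T1, R) =?= map(float, list(list(int))).
Delete trivial equation list(tree(string)) =?= list(tree(string)).
Decompose map/2: T1 =?= float,  R =?= list(list(int)).
Bind T1 := float; no other remaining equation mentions T1.
Bind R := list(list(int)). Substituting into the earlier binding gives T3 := list(list(list(int))).
MGU = { E ↦ list(int), B ↦ map(list(tree(string)), tree(string)), T3 ↦ list(list(list(int))), S ↦ tree(string), S1 ↦ tree(string), T1 ↦ float, R ↦ list(list(int)) }, so T3 ↦ list(list(list(int))).

list(list(list(int)))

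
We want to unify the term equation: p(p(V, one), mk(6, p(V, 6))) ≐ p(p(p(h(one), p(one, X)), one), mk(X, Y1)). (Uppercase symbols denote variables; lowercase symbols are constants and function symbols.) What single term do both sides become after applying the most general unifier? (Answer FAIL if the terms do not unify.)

p(p(p(h(one), p(one, 6)), one), mk(6, p(p(h(one), p(one, 6)), 6)))

Decompose p/2: p(V, one) ≐ p(p(h(one), p(one, X)), one),  mk(6, p(V, 6)) ≐ mk(X, Y1).
Decompose p/2: V ≐ p(h(one), p(one, X)),  one ≐ one.
Bind V := p(h(one), p(one, X)); substituting into the one remaining equation that mentions V gives: mk(6, p(p(h(one), p(one, X)), 6)) ≐ mk(X, Y1).
Delete trivial equation one ≐ one.
Decompose mk/2: 6 ≐ X,  p(p(h(one), p(one, X)), 6) ≐ Y1.
Bind X := 6; substituting into the remaining equation gives: p(p(h(one), p(one, 6)), 6) ≐ Y1. Substituting into the earlier binding gives V := p(h(one), p(one, 6)).
Bind Y1 := p(p(h(one), p(one, 6)), 6).
Applying the MGU to either side gives p(p(p(h(one), p(one, 6)), one), mk(6, p(p(h(one), p(one, 6)), 6))).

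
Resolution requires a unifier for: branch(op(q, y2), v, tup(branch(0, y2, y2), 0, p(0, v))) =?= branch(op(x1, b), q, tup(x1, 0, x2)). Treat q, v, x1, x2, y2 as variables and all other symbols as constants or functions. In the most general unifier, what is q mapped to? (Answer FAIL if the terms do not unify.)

Decompose branch/3: op(q, y2) =?= op(x1, b),  v =?= q,  tup(branch(0, y2, y2), 0, p(0, v)) =?= tup(x1, 0, x2).
Decompose op/2: q =?= x1,  y2 =?= b.
Bind q := x1; substituting into the one remaining equation that mentions q gives: v =?= x1.
Bind y2 := b; substituting into the one remaining equation that mentions y2 gives: tup(branch(0, b, b), 0, p(0, v)) =?= tup(x1, 0, x2).
Bind v := x1; substituting into the remaining equation gives: tup(branch(0, b, b), 0, p(0, x1)) =?= tup(x1, 0, x2).
Decompose tup/3: branch(0, b, b) =?= x1,  0 =?= 0,  p(0, x1) =?= x2.
Bind x1 := branch(0, b, b); substituting into the one remaining equation that mentions x1 gives: p(0, branch(0, b, b)) =?= x2. Substituting into the earlier bindings gives q := branch(0, b, b), v := branch(0, b, b).
Delete trivial equation 0 =?= 0.
Bind x2 := p(0, branch(0, b, b)).
MGU = { q := branch(0, b, b), y2 := b, v := branch(0, b, b), x1 := branch(0, b, b), x2 := p(0, branch(0, b, b)) }, so q := branch(0, b, b).

branch(0, b, b)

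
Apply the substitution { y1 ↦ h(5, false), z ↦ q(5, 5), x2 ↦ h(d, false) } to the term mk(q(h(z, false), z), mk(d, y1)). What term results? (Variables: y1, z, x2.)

mk(q(h(q(5, 5), false), q(5, 5)), mk(d, h(5, false)))

Replace each occurrence of y1 with h(5, false).
Replace each occurrence of z with q(5, 5).
Result: mk(q(h(q(5, 5), false), q(5, 5)), mk(d, h(5, false))).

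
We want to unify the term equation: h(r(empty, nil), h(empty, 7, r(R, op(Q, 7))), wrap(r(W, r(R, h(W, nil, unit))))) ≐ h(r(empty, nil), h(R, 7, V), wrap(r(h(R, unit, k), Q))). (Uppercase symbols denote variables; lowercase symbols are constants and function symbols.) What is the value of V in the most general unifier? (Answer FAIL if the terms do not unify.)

Decompose h/3: r(empty, nil) ≐ r(empty, nil),  h(empty, 7, r(R, op(Q, 7))) ≐ h(R, 7, V),  wrap(r(W, r(R, h(W, nil, unit)))) ≐ wrap(r(h(R, unit, k), Q)).
Delete trivial equation r(empty, nil) ≐ r(empty, nil).
Decompose h/3: empty ≐ R,  7 ≐ 7,  r(R, op(Q, 7)) ≐ V.
Bind R := empty; substituting into the 2 remaining equations that mention R gives: r(empty, op(Q, 7)) ≐ V,  wrap(r(W, r(empty, h(W, nil, unit)))) ≐ wrap(r(h(empty, unit, k), Q)).
Delete trivial equation 7 ≐ 7.
Bind V := r(empty, op(Q, 7)); no other remaining equation mentions V.
Decompose wrap/1: r(W, r(empty, h(W, nil, unit))) ≐ r(h(empty, unit, k), Q).
Decompose r/2: W ≐ h(empty, unit, k),  r(empty, h(W, nil, unit)) ≐ Q.
Bind W := h(empty, unit, k); substituting into the remaining equation gives: r(empty, h(h(empty, unit, k), nil, unit)) ≐ Q.
Bind Q := r(empty, h(h(empty, unit, k), nil, unit)). Substituting into the earlier binding gives V := r(empty, op(r(empty, h(h(empty, unit, k), nil, unit)), 7)).
MGU = { R ↦ empty, V ↦ r(empty, op(r(empty, h(h(empty, unit, k), nil, unit)), 7)), W ↦ h(empty, unit, k), Q ↦ r(empty, h(h(empty, unit, k), nil, unit)) }, so V ↦ r(empty, op(r(empty, h(h(empty, unit, k), nil, unit)), 7)).

r(empty, op(r(empty, h(h(empty, unit, k), nil, unit)), 7))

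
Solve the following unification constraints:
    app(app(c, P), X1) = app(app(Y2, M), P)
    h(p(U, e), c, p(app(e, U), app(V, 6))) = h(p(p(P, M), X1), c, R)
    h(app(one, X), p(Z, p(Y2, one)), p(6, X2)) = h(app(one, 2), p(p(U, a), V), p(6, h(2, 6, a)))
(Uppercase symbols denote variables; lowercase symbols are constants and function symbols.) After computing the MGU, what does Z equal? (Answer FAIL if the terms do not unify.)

p(p(e, e), a)

Decompose app/2: app(c, P) = app(Y2, M),  X1 = P.
Decompose app/2: c = Y2,  P = M.
Bind Y2 := c; substituting into the one remaining equation that mentions Y2 gives: h(app(one, X), p(Z, p(c, one)), p(6, X2)) = h(app(one, 2), p(p(U, a), V), p(6, h(2, 6, a))).
Bind P := M; substituting into the 2 remaining equations that mention P gives: X1 = M,  h(p(U, e), c, p(app(e, U), app(V, 6))) = h(p(p(M, M), X1), c, R).
Bind X1 := M; substituting into the one remaining equation that mentions X1 gives: h(p(U, e), c, p(app(e, U), app(V, 6))) = h(p(p(M, M), M), c, R).
Decompose h/3: p(U, e) = p(p(M, M), M),  c = c,  p(app(e, U), app(V, 6)) = R.
Decompose p/2: U = p(M, M),  e = M.
Bind U := p(M, M); substituting into the 2 remaining equations that mention U gives: p(app(e, p(M, M)), app(V, 6)) = R,  h(app(one, X), p(Z, p(c, one)), p(6, X2)) = h(app(one, 2), p(p(p(M, M), a), V), p(6, h(2, 6, a))).
Bind M := e; substituting into the 2 remaining equations that mention M gives: p(app(e, p(e, e)), app(V, 6)) = R,  h(app(one, X), p(Z, p(c, one)), p(6, X2)) = h(app(one, 2), p(p(p(e, e), a), V), p(6, h(2, 6, a))). Substituting into the earlier bindings gives P := e, X1 := e, U := p(e, e).
Delete trivial equation c = c.
Bind R := p(app(e, p(e, e)), app(V, 6)); no other remaining equation mentions R.
Decompose h/3: app(one, X) = app(one, 2),  p(Z, p(c, one)) = p(p(p(e, e), a), V),  p(6, X2) = p(6, h(2, 6, a)).
Decompose app/2: one = one,  X = 2.
Delete trivial equation one = one.
Bind X := 2; no other remaining equation mentions X.
Decompose p/2: Z = p(p(e, e), a),  p(c, one) = V.
Bind Z := p(p(e, e), a); no other remaining equation mentions Z.
Bind V := p(c, one); no other remaining equation mentions V. Substituting into the earlier binding gives R := p(app(e, p(e, e)), app(p(c, one), 6)).
Decompose p/2: 6 = 6,  X2 = h(2, 6, a).
Delete trivial equation 6 = 6.
Bind X2 := h(2, 6, a).
MGU = { Y2 -> c, P -> e, X1 -> e, U -> p(e, e), M -> e, R -> p(app(e, p(e, e)), app(p(c, one), 6)), X -> 2, Z -> p(p(e, e), a), V -> p(c, one), X2 -> h(2, 6, a) }, so Z -> p(p(e, e), a).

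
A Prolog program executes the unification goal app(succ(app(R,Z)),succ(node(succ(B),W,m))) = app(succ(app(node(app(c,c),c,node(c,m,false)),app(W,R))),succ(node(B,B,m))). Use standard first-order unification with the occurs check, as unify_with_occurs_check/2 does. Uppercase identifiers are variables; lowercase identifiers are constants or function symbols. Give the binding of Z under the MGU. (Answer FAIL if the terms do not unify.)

FAIL

Decompose app/2: succ(app(R,Z)) = succ(app(node(app(c,c),c,node(c,m,false)),app(W,R))),  succ(node(succ(B),W,m)) = succ(node(B,B,m)).
Decompose succ/1: app(R,Z) = app(node(app(c,c),c,node(c,m,false)),app(W,R)).
Decompose app/2: R = node(app(c,c),c,node(c,m,false)),  Z = app(W,R).
Bind R := node(app(c,c),c,node(c,m,false)); substituting into the one remaining equation that mentions R gives: Z = app(W,node(app(c,c),c,node(c,m,false))).
Bind Z := app(W,node(app(c,c),c,node(c,m,false))); no other remaining equation mentions Z.
Decompose succ/1: node(succ(B),W,m) = node(B,B,m).
Decompose node/3: succ(B) = B,  W = B,  m = m.
Occurs check fails: B occurs in succ(B); the equation B = succ(B) has no finite solution.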